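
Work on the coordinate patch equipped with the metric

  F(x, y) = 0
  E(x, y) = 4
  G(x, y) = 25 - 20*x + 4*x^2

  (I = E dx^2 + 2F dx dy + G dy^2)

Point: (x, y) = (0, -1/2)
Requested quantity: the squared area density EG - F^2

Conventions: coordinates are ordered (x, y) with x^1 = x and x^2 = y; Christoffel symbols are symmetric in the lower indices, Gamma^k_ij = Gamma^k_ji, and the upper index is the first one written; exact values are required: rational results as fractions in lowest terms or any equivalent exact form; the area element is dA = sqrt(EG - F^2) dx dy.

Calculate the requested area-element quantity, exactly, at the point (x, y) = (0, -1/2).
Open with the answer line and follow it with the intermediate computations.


Answer: EG - F^2 = 100

E = 4, F = 0, G = 25; EG - F^2 = 100


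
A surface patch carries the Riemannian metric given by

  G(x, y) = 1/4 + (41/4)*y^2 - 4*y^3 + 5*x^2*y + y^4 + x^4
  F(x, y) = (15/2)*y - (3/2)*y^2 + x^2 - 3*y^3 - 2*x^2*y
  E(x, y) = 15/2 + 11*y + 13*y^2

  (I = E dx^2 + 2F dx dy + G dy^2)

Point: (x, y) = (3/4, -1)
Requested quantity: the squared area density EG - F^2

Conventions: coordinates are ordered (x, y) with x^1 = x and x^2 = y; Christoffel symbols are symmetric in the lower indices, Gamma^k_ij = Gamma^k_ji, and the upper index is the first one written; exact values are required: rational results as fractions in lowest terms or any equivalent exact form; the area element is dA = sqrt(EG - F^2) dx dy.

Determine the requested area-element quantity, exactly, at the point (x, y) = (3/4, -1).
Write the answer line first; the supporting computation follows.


Answer: EG - F^2 = 53729/512

E = 19/2, F = -69/16, G = 3329/256; EG - F^2 = 53729/512


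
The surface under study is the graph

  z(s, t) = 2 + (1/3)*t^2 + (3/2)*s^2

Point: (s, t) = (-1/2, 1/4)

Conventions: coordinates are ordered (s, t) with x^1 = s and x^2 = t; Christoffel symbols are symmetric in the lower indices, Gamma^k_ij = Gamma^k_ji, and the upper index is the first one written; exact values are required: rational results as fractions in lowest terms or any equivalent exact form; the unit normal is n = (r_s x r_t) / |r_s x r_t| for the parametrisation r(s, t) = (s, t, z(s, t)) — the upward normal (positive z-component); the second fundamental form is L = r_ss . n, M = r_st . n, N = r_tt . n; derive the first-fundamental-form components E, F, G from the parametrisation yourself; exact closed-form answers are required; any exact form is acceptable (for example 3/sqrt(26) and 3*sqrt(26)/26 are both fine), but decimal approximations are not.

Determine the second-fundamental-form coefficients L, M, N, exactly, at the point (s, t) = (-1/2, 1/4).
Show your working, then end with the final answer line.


z_s = -3/2, z_t = 1/6, z_ss = 3, z_st = 0, z_tt = 2/3
E = 13/4, F = -1/4, G = 37/36; answer radicand W^2 = 59/18
unnormalised second-form numerators: l = 3, m = 0, n = 2/3; L = l/sqrt(59/18), and similarly M = m/sqrt(W^2), N = n/sqrt(W^2)

Answer: L = 9*sqrt(118)/59, M = 0, N = 2*sqrt(118)/59


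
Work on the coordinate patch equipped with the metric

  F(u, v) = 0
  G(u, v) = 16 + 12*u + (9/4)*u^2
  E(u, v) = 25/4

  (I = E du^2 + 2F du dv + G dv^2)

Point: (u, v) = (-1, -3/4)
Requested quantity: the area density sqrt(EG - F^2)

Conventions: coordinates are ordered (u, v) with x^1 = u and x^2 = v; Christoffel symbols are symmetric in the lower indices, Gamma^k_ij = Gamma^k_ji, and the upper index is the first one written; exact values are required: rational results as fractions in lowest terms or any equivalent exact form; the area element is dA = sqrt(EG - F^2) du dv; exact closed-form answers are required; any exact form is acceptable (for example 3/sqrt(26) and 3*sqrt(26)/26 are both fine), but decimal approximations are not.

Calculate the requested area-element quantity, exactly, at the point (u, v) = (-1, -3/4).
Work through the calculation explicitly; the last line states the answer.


E = 25/4, F = 0, G = 25/4; EG - F^2 = 625/16

Answer: sqrt(EG - F^2) = 25/4


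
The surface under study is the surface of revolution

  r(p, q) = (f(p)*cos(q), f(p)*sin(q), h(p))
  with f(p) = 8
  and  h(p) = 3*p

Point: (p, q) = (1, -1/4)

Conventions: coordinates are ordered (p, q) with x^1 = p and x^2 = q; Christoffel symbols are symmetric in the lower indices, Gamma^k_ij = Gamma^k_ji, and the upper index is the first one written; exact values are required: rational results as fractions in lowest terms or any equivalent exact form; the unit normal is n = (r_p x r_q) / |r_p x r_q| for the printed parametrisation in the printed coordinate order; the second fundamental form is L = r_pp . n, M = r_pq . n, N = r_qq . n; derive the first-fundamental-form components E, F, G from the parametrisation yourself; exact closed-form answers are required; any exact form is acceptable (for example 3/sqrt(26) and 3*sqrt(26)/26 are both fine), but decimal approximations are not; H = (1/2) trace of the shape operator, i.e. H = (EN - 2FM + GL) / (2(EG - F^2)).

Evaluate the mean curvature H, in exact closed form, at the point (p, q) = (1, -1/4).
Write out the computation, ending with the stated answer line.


f = 8, f' = 0, f'' = 0, h' = 3, h'' = 0
E = 9, F = 0, G = 64; answer radicand W^2 = 9
unnormalised second-form numerators: l = 0, m = 0, n = 24; L = l/sqrt(9), and similarly M = m/sqrt(W^2), N = n/sqrt(W^2)
H = (E*n - 2*F*m + G*l) / (2*(EG - F^2)*sqrt(W^2)); E*n - 2*F*m + G*l = 216, EG - F^2 = 576, so H = (3/16)/sqrt(9)

Answer: H = 1/16


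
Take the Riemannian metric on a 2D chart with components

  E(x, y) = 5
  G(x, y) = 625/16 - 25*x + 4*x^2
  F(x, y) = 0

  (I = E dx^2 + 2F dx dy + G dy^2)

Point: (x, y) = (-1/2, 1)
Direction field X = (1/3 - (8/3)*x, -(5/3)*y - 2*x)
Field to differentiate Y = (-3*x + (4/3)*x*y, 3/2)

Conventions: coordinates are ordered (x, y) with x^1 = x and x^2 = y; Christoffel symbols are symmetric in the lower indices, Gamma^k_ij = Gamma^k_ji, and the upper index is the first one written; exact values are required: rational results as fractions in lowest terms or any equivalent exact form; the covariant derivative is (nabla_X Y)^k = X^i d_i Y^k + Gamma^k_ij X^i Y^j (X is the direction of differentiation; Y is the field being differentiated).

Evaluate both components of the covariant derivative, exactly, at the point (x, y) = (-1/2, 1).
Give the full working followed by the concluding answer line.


E = 5, F = 0, G = 841/16 at the point
E_x = 0, E_y = 0, F_x = 0, F_y = 0, G_x = -29, G_y = 0
EG - F^2 = 4205/16;  g^inv = (16/4205) * [[841/16, 0], [0, 5]]
first-kind symbols [ij,l] = (1/2)(d_i g_jl + d_j g_il - d_l g_ij): [xx,x] = E_x/2 = 0, [xx,y] = F_x - E_y/2 = 0, [xy,x] = E_y/2 = 0, [xy,y] = G_x/2 = -29/2, [yy,x] = F_y - G_x/2 = 29/2, [yy,y] = G_y/2 = 0
Gamma^x_ij = (G*[ij,x] - F*[ij,y])/(EG - F^2), Gamma^y_ij = (E*[ij,y] - F*[ij,x])/(EG - F^2)
Gamma_xxx = 0, Gamma_xxy = 0, Gamma_xyy = 29/10, Gamma_yxx = 0, Gamma_yxy = -8/29, Gamma_yyy = 0
X = (5/3, -2/3), Y = (5/6, 3/2) at the point

Answer: (nabla_X Y)^x = -157/30, (nabla_X Y)^y = -140/261


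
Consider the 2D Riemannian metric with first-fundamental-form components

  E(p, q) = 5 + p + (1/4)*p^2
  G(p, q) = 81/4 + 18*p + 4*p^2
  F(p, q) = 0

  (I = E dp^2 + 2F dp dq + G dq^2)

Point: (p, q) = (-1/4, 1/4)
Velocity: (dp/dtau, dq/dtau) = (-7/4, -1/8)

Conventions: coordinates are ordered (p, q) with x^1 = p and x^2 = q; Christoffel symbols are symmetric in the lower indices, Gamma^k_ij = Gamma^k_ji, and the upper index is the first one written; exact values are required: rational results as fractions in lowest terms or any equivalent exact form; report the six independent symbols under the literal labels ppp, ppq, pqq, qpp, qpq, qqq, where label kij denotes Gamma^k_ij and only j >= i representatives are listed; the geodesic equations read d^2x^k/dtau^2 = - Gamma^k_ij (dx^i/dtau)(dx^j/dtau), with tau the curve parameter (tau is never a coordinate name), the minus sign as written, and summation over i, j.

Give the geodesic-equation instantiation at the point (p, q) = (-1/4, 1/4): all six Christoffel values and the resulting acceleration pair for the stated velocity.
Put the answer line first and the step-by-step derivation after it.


Answer: Gamma_ppp = 28/305, Gamma_ppq = 0, Gamma_pqq = -512/305, Gamma_qpp = 0, Gamma_qpq = 1/2, Gamma_qqq = 0; accelerations (d^2p/dtau^2, d^2q/dtau^2) = (-311/1220, -7/32)

E = 305/64, F = 0, G = 16 at the point
E_p = 7/8, E_q = 0, F_p = 0, F_q = 0, G_p = 16, G_q = 0
EG - F^2 = 305/4;  g^inv = (4/305) * [[16, 0], [0, 305/64]]
first-kind symbols [ij,l] = (1/2)(d_i g_jl + d_j g_il - d_l g_ij): [pp,p] = E_p/2 = 7/16, [pp,q] = F_p - E_q/2 = 0, [pq,p] = E_q/2 = 0, [pq,q] = G_p/2 = 8, [qq,p] = F_q - G_p/2 = -8, [qq,q] = G_q/2 = 0
Gamma^p_ij = (G*[ij,p] - F*[ij,q])/(EG - F^2), Gamma^q_ij = (E*[ij,q] - F*[ij,p])/(EG - F^2)
Gamma_ppp = 28/305, Gamma_ppq = 0, Gamma_pqq = -512/305, Gamma_qpp = 0, Gamma_qpq = 1/2, Gamma_qqq = 0
d^2p/dtau^2 = -(Gamma_ppp*(-7/4)^2 + 2*Gamma_ppq*(-7/4)*(-1/8) + Gamma_pqq*(-1/8)^2) = -311/1220
d^2q/dtau^2 = -(Gamma_qpp*(-7/4)^2 + 2*Gamma_qpq*(-7/4)*(-1/8) + Gamma_qqq*(-1/8)^2) = -7/32


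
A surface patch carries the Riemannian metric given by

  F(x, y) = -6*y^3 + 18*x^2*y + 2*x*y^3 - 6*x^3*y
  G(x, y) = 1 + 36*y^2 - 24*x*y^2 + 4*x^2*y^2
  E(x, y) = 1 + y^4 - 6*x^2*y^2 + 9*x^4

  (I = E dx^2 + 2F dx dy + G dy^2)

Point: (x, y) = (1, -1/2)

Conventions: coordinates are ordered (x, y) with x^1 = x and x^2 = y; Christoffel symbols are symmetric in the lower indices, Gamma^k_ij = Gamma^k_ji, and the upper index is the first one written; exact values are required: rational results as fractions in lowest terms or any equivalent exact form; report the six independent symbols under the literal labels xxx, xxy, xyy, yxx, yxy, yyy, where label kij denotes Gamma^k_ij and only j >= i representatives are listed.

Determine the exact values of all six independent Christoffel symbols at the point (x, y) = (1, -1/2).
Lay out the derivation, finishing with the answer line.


E = 137/16, F = -11/2, G = 5 at the point
E_x = 33, E_y = 11/2, F_x = -37/4, F_y = 9, G_x = -4, G_y = -16
EG - F^2 = 201/16;  g^inv = (16/201) * [[5, 11/2], [11/2, 137/16]]
first-kind symbols [ij,l] = (1/2)(d_i g_jl + d_j g_il - d_l g_ij): [xx,x] = E_x/2 = 33/2, [xx,y] = F_x - E_y/2 = -12, [xy,x] = E_y/2 = 11/4, [xy,y] = G_x/2 = -2, [yy,x] = F_y - G_x/2 = 11, [yy,y] = G_y/2 = -8
Gamma^x_ij = (G*[ij,x] - F*[ij,y])/(EG - F^2), Gamma^y_ij = (E*[ij,y] - F*[ij,x])/(EG - F^2)

Answer: Gamma_xxx = 88/67, Gamma_xxy = 44/201, Gamma_xyy = 176/201, Gamma_yxx = -64/67, Gamma_yxy = -32/201, Gamma_yyy = -128/201


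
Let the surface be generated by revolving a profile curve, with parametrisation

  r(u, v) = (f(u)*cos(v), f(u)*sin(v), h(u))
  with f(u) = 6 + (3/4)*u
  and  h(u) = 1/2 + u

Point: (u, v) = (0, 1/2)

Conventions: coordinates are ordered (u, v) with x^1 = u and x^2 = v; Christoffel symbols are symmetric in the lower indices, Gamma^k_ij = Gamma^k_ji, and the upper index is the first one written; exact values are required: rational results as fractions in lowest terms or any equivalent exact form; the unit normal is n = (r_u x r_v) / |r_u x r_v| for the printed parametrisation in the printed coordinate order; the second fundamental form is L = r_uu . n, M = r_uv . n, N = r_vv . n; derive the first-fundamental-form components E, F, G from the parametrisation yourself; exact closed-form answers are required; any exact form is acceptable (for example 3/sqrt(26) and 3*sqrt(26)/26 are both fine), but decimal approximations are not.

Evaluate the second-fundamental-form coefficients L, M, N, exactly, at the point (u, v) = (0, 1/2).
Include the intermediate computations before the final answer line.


f = 6, f' = 3/4, f'' = 0, h' = 1, h'' = 0
E = 25/16, F = 0, G = 36; answer radicand W^2 = 25/16
unnormalised second-form numerators: l = 0, m = 0, n = 6; L = l/sqrt(25/16), and similarly M = m/sqrt(W^2), N = n/sqrt(W^2)

Answer: L = 0, M = 0, N = 24/5


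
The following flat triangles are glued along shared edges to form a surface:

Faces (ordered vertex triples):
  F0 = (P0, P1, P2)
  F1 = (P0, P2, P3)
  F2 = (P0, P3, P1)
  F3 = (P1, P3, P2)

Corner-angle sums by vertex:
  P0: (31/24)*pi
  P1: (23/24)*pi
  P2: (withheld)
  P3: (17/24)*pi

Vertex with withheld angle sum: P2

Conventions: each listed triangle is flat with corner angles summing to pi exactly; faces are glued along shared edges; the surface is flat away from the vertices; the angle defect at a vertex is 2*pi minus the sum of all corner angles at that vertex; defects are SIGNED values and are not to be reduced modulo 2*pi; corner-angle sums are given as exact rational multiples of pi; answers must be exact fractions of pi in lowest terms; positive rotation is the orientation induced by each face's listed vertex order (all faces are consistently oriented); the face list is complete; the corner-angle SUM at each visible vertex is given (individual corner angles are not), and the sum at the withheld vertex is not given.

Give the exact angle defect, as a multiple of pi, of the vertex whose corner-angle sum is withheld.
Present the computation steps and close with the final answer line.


V = 4, E = 6, F = 4; chi = V - E + F = 2
Gauss-Bonnet: total defect = 2*pi*chi = 4*pi; visible defects sum to (73/24)*pi

Answer: defect(P2) = (23/24)*pi


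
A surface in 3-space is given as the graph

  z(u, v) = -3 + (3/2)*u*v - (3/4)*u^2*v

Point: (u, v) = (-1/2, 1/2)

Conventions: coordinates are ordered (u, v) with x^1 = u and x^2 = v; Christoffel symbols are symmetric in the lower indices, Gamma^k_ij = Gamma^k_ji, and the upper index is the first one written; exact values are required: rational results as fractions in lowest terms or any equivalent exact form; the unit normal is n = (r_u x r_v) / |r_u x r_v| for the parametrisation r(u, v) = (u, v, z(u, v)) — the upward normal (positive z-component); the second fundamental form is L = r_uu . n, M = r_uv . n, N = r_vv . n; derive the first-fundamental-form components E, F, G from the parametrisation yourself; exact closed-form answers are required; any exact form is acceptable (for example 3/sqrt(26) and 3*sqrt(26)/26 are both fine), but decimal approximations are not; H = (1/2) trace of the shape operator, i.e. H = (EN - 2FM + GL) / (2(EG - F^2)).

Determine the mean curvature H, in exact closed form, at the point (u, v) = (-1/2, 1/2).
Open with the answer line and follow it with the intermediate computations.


Answer: H = 6834*sqrt(805)/648025

z_u = 9/8, z_v = -15/16, z_uu = -3/4, z_uv = 9/4, z_vv = 0
E = 145/64, F = -135/128, G = 481/256; answer radicand W^2 = 805/256
unnormalised second-form numerators: l = -3/4, m = 9/4, n = 0; L = l/sqrt(805/256), and similarly M = m/sqrt(W^2), N = n/sqrt(W^2)
H = (E*n - 2*F*m + G*l) / (2*(EG - F^2)*sqrt(W^2)); E*n - 2*F*m + G*l = 3417/1024, EG - F^2 = 805/256, so H = (3417/6440)/sqrt(805/256)


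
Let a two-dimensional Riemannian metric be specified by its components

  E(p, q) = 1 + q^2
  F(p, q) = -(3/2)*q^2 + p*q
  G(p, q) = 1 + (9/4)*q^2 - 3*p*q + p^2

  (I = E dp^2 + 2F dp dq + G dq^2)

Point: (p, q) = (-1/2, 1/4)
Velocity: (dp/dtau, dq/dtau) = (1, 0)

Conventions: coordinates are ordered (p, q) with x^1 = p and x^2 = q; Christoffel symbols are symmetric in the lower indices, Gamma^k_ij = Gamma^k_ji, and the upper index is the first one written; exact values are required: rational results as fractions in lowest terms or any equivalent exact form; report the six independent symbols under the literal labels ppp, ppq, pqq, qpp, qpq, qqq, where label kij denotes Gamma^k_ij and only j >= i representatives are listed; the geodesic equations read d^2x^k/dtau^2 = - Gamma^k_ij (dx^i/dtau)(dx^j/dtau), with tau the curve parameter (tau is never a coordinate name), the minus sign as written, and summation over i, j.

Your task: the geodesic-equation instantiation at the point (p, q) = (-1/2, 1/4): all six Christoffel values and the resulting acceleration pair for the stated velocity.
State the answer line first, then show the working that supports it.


Answer: Gamma_ppp = 0, Gamma_ppq = 16/117, Gamma_pqq = -8/39, Gamma_qpp = 0, Gamma_qpq = -56/117, Gamma_qqq = 28/39; accelerations (d^2p/dtau^2, d^2q/dtau^2) = (0, 0)

E = 17/16, F = -7/32, G = 113/64 at the point
E_p = 0, E_q = 1/2, F_p = 1/4, F_q = -5/4, G_p = -7/4, G_q = 21/8
EG - F^2 = 117/64;  g^inv = (64/117) * [[113/64, 7/32], [7/32, 17/16]]
first-kind symbols [ij,l] = (1/2)(d_i g_jl + d_j g_il - d_l g_ij): [pp,p] = E_p/2 = 0, [pp,q] = F_p - E_q/2 = 0, [pq,p] = E_q/2 = 1/4, [pq,q] = G_p/2 = -7/8, [qq,p] = F_q - G_p/2 = -3/8, [qq,q] = G_q/2 = 21/16
Gamma^p_ij = (G*[ij,p] - F*[ij,q])/(EG - F^2), Gamma^q_ij = (E*[ij,q] - F*[ij,p])/(EG - F^2)
Gamma_ppp = 0, Gamma_ppq = 16/117, Gamma_pqq = -8/39, Gamma_qpp = 0, Gamma_qpq = -56/117, Gamma_qqq = 28/39
d^2p/dtau^2 = -(Gamma_ppp*(1)^2 + 2*Gamma_ppq*(1)*(0) + Gamma_pqq*(0)^2) = 0
d^2q/dtau^2 = -(Gamma_qpp*(1)^2 + 2*Gamma_qpq*(1)*(0) + Gamma_qqq*(0)^2) = 0


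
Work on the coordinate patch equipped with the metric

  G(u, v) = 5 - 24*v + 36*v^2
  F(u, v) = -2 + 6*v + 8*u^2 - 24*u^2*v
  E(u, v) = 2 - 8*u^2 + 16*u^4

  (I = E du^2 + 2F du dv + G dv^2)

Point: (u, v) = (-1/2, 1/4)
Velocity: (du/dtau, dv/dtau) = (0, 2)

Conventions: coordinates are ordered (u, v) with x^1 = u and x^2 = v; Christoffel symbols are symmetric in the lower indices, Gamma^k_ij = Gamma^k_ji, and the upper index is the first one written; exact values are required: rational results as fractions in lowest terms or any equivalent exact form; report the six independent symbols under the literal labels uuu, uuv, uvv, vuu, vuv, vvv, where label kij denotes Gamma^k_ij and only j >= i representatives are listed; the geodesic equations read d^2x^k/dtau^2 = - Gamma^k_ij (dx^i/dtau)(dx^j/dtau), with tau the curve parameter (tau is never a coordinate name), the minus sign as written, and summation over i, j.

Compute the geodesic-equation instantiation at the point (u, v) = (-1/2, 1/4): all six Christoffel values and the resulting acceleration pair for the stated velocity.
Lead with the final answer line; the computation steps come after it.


Answer: Gamma_uuu = 0, Gamma_uuv = 0, Gamma_uvv = 0, Gamma_vuu = -8/5, Gamma_vuv = 0, Gamma_vvv = -12/5; accelerations (d^2u/dtau^2, d^2v/dtau^2) = (0, 48/5)

E = 1, F = 0, G = 5/4 at the point
E_u = 0, E_v = 0, F_u = -2, F_v = 0, G_u = 0, G_v = -6
EG - F^2 = 5/4;  g^inv = (4/5) * [[5/4, 0], [0, 1]]
first-kind symbols [ij,l] = (1/2)(d_i g_jl + d_j g_il - d_l g_ij): [uu,u] = E_u/2 = 0, [uu,v] = F_u - E_v/2 = -2, [uv,u] = E_v/2 = 0, [uv,v] = G_u/2 = 0, [vv,u] = F_v - G_u/2 = 0, [vv,v] = G_v/2 = -3
Gamma^u_ij = (G*[ij,u] - F*[ij,v])/(EG - F^2), Gamma^v_ij = (E*[ij,v] - F*[ij,u])/(EG - F^2)
Gamma_uuu = 0, Gamma_uuv = 0, Gamma_uvv = 0, Gamma_vuu = -8/5, Gamma_vuv = 0, Gamma_vvv = -12/5
d^2u/dtau^2 = -(Gamma_uuu*(0)^2 + 2*Gamma_uuv*(0)*(2) + Gamma_uvv*(2)^2) = 0
d^2v/dtau^2 = -(Gamma_vuu*(0)^2 + 2*Gamma_vuv*(0)*(2) + Gamma_vvv*(2)^2) = 48/5


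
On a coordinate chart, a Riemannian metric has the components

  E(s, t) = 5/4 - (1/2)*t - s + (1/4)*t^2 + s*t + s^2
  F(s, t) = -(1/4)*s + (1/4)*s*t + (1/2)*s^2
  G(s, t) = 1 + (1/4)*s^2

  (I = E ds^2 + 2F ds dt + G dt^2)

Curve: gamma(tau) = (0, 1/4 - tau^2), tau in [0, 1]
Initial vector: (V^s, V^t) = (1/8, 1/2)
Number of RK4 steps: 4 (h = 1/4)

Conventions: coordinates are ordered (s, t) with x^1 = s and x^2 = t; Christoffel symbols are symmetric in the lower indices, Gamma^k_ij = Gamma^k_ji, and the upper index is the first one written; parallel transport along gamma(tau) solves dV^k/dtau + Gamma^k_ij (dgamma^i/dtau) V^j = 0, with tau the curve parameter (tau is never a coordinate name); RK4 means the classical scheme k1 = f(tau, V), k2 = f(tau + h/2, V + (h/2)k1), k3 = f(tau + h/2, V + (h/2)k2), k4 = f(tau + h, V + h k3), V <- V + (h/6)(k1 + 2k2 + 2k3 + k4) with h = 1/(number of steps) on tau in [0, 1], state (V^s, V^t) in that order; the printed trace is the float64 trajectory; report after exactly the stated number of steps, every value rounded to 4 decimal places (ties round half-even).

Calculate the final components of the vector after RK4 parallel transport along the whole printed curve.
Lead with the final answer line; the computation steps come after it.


Answer: V^s = 0.1005, V^t = 0.5000

gamma'(tau) = (0, -2*tau); f(tau, V)^k = -Gamma^k_ij(gamma(tau)) gamma'^i(tau) V^j; h = 1/4; intermediate values shown to 6 dp
curve data and Christoffel symbols at the stage parameters:
  tau = 0.000000: gamma = (0.000000, 0.250000), gamma' = (0.000000, 0.000000); Gamma_sss = -0.328767, Gamma_sst = -0.164384, Gamma_stt = 0.000000, Gamma_tss = 0.000000, Gamma_tst = 0.000000, Gamma_ttt = 0.000000
  tau = 0.125000: gamma = (0.000000, 0.234375), gamma' = (0.000000, -0.250000); Gamma_sss = -0.333883, Gamma_sst = -0.166942, Gamma_stt = 0.000000, Gamma_tss = 0.000000, Gamma_tst = 0.000000, Gamma_ttt = 0.000000
  tau = 0.250000: gamma = (0.000000, 0.187500), gamma' = (0.000000, -0.500000); Gamma_sss = -0.348701, Gamma_sst = -0.174350, Gamma_stt = 0.000000, Gamma_tss = 0.000000, Gamma_tst = 0.000000, Gamma_ttt = 0.000000
  tau = 0.375000: gamma = (0.000000, 0.109375), gamma' = (0.000000, -0.750000); Gamma_sss = -0.371619, Gamma_sst = -0.185810, Gamma_stt = 0.000000, Gamma_tss = 0.000000, Gamma_tst = 0.000000, Gamma_ttt = 0.000000
  tau = 0.500000: gamma = (0.000000, 0.000000), gamma' = (0.000000, -1.000000); Gamma_sss = -0.400000, Gamma_sst = -0.200000, Gamma_stt = 0.000000, Gamma_tss = 0.000000, Gamma_tst = 0.000000, Gamma_ttt = 0.000000
  tau = 0.625000: gamma = (0.000000, -0.140625), gamma' = (0.000000, -1.250000); Gamma_sss = -0.430341, Gamma_sst = -0.215171, Gamma_stt = 0.000000, Gamma_tss = 0.000000, Gamma_tst = 0.000000, Gamma_ttt = 0.000000
  tau = 0.750000: gamma = (0.000000, -0.312500), gamma' = (0.000000, -1.500000); Gamma_sss = -0.458703, Gamma_sst = -0.229352, Gamma_stt = 0.000000, Gamma_tss = 0.000000, Gamma_tst = 0.000000, Gamma_ttt = 0.000000
  tau = 0.875000: gamma = (0.000000, -0.515625), gamma' = (0.000000, -1.750000); Gamma_sss = -0.481371, Gamma_sst = -0.240685, Gamma_stt = 0.000000, Gamma_tss = 0.000000, Gamma_tst = 0.000000, Gamma_ttt = 0.000000
  tau = 1.000000: gamma = (0.000000, -0.750000), gamma' = (0.000000, -2.000000); Gamma_sss = -0.495575, Gamma_sst = -0.247788, Gamma_stt = 0.000000, Gamma_tss = 0.000000, Gamma_tst = 0.000000, Gamma_ttt = 0.000000
step 0: V^s = 0.1250, V^t = 0.5000
step 1: k1 = (0.000000, 0.000000), k2 = (-0.005217, 0.000000), k3 = (-0.005190, 0.000000), k4 = (-0.010784, 0.000000); V <- V + (h/6)(k1 + 2k2 + 2k3 + k4): V^s = 0.1237, V^t = 0.5000
step 2: k1 = (-0.010782, 0.000000), k2 = (-0.017048, 0.000000), k3 = (-0.016939, 0.000000), k4 = (-0.023890, 0.000000); V <- V + (h/6)(k1 + 2k2 + 2k3 + k4): V^s = 0.1194, V^t = 0.5000
step 3: k1 = (-0.023881, 0.000000), k2 = (-0.031313, 0.000000), k3 = (-0.031063, 0.000000), k4 = (-0.038407, 0.000000); V <- V + (h/6)(k1 + 2k2 + 2k3 + k4): V^s = 0.1116, V^t = 0.5000
step 4: k1 = (-0.038398, 0.000000), k2 = (-0.044990, 0.000000), k3 = (-0.044643, 0.000000), k4 = (-0.049782, 0.000000); V <- V + (h/6)(k1 + 2k2 + 2k3 + k4): V^s = 0.1005, V^t = 0.5000


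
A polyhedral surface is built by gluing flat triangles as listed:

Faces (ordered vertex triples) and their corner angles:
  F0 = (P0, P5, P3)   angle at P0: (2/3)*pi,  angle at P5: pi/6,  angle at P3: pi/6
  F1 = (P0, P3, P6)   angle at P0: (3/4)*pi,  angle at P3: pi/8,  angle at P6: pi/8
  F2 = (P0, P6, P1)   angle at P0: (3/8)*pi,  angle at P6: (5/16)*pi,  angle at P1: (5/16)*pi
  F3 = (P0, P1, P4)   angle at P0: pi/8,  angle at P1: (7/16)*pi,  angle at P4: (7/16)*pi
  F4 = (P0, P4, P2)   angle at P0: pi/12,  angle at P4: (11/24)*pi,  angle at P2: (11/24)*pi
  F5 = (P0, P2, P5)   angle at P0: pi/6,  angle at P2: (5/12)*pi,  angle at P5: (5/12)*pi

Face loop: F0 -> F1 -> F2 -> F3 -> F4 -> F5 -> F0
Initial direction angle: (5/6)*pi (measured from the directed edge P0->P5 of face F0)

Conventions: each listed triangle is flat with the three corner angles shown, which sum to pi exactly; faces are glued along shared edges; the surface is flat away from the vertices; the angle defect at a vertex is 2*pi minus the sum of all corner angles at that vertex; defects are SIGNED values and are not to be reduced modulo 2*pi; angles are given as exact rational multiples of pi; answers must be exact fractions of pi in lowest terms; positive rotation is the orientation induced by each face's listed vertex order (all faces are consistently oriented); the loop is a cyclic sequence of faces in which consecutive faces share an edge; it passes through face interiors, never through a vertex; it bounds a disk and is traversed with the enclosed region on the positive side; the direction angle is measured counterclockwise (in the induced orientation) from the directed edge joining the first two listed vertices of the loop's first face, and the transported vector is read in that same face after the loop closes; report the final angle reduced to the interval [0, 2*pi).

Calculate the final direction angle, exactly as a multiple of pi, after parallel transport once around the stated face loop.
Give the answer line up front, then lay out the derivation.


Answer: final direction angle = (2/3)*pi

enclosed vertex P0: corner angles sum to (13/6)*pi, defect = 2*pi - (13/6)*pi = -pi/6
adding the enclosed defects to the starting angle (mod 2*pi, induced orientation) gives the holonomy
final angle = (5/6)*pi - pi/6 = (2/3)*pi (mod 2*pi)


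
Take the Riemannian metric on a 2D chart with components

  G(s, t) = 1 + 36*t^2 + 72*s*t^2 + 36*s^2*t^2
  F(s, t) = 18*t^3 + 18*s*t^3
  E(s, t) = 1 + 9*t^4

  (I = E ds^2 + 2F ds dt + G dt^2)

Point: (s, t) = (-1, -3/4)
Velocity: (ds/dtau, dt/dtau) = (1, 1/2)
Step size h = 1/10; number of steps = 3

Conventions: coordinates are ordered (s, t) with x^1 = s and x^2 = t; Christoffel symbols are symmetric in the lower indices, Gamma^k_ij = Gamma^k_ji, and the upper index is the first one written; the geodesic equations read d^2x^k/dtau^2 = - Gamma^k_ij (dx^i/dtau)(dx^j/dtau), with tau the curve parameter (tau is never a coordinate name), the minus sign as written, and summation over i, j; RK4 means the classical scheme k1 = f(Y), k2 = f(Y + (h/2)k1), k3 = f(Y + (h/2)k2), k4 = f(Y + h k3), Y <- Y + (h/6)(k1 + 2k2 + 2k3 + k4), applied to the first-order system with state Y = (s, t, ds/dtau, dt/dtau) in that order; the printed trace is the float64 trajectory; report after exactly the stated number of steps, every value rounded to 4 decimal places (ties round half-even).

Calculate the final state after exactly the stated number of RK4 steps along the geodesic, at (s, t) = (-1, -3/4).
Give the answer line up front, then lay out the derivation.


Answer: s = -0.6162, t = -0.6252, ds/dtau = 1.4882, dt/dtau = 0.2787

f(Y) = (ds/dtau, dt/dtau, -Gamma^s_ij Y'^i Y'^j, -Gamma^t_ij Y'^i Y'^j) with the Gammas evaluated at the stage position; h = 0.100000; intermediate values shown to 6 dp
step 0: s = -1.0000, t = -0.7500, ds/dtau = 1.0000, dt/dtau = 0.5000
step 1:
  k1: at (s, t) = (-1.000000, -0.750000), (ds/dtau, dt/dtau) = (1.000000, 0.500000); Gamma_sss = 0.000000, Gamma_sst = -1.973604, Gamma_stt = 0.000000, Gamma_tss = 0.000000, Gamma_tst = 0.000000, Gamma_ttt = 0.000000; k1 = (1.000000, 0.500000, 1.973604, 0.000000)
  k2: at (s, t) = (-0.950000, -0.725000), (ds/dtau, dt/dtau) = (1.098680, 0.500000); Gamma_sss = 0.000000, Gamma_sst = -1.941062, Gamma_stt = 0.133866, Gamma_tss = 0.000000, Gamma_tst = 0.267733, Gamma_ttt = -0.018464; k2 = (1.098680, 0.500000, 2.099140, -0.289537)
  k3: at (s, t) = (-0.945066, -0.725000), (ds/dtau, dt/dtau) = (1.104957, 0.485523); Gamma_sss = 0.000000, Gamma_sst = -1.935696, Gamma_stt = 0.146670, Gamma_tss = 0.000000, Gamma_tst = 0.293339, Gamma_ttt = -0.022227; k3 = (1.104957, 0.485523, 2.042358, -0.309503)
  k4: at (s, t) = (-0.889504, -0.701448), (ds/dtau, dt/dtau) = (1.204236, 0.469050); Gamma_sss = 0.000000, Gamma_sst = -1.829812, Gamma_stt = 0.288241, Gamma_tss = 0.000000, Gamma_tst = 0.576483, Gamma_ttt = -0.090811; k4 = (1.204236, 0.469050, 2.003710, -0.631270)
  Y <- Y + (h/6)(k1 + 2k2 + 2k3 + k4): s = -0.8898, t = -0.7010, ds/dtau = 1.2043, dt/dtau = 0.4695
step 2:
  k1: at (s, t) = (-0.889808, -0.700998), (ds/dtau, dt/dtau) = (1.204339, 0.469511); Gamma_sss = 0.000000, Gamma_sst = -1.830093, Gamma_stt = 0.287677, Gamma_tss = 0.000000, Gamma_tst = 0.575354, Gamma_ttt = -0.090442; k1 = (1.204339, 0.469511, 2.006236, -0.630731)
  k2: at (s, t) = (-0.829591, -0.677523), (ds/dtau, dt/dtau) = (1.304650, 0.437974); Gamma_sss = 0.000000, Gamma_sst = -1.658063, Gamma_stt = 0.417032, Gamma_tss = 0.000000, Gamma_tst = 0.834063, Gamma_ttt = -0.209781; k2 = (1.304650, 0.437974, 1.814849, -0.912932)
  k3: at (s, t) = (-0.824576, -0.679100), (ds/dtau, dt/dtau) = (1.295081, 0.423864); Gamma_sss = 0.000000, Gamma_sst = -1.645901, Gamma_stt = 0.425168, Gamma_tss = 0.000000, Gamma_tst = 0.850335, Gamma_ttt = -0.219658; k3 = (1.295081, 0.423864, 1.730611, -0.894100)
  k4: at (s, t) = (-0.760300, -0.658612), (ds/dtau, dt/dtau) = (1.377400, 0.380101); Gamma_sss = 0.000000, Gamma_sst = -1.432160, Gamma_stt = 0.521231, Gamma_tss = 0.000000, Gamma_tst = 1.042461, Gamma_ttt = -0.379401; k4 = (1.377400, 0.380101, 1.424312, -1.036748)
  Y <- Y + (h/6)(k1 + 2k2 + 2k3 + k4): s = -0.7601, t = -0.6581, ds/dtau = 1.3797, dt/dtau = 0.3815
step 3:
  k1: at (s, t) = (-0.760121, -0.658110), (ds/dtau, dt/dtau) = (1.379696, 0.381485); Gamma_sss = 0.000000, Gamma_sst = -1.430956, Gamma_stt = 0.521578, Gamma_tss = 0.000000, Gamma_tst = 1.043155, Gamma_ttt = -0.380226; k1 = (1.379696, 0.381485, 1.430415, -1.042761)
  k2: at (s, t) = (-0.691137, -0.639036), (ds/dtau, dt/dtau) = (1.451217, 0.329347); Gamma_sss = 0.000000, Gamma_sst = -1.203413, Gamma_stt = 0.581642, Gamma_tss = 0.000000, Gamma_tst = 1.163284, Gamma_ttt = -0.562246; k2 = (1.451217, 0.329347, 1.087262, -1.051006)
  k3: at (s, t) = (-0.687561, -0.641643), (ds/dtau, dt/dtau) = (1.434059, 0.328935); Gamma_sss = 0.000000, Gamma_sst = -1.197029, Gamma_stt = 0.582877, Gamma_tss = 0.000000, Gamma_tst = 1.165754, Gamma_ttt = -0.567648; k3 = (1.434059, 0.328935, 1.066240, -1.038382)
  k4: at (s, t) = (-0.616716, -0.625217), (ds/dtau, dt/dtau) = (1.486320, 0.277647); Gamma_sss = 0.000000, Gamma_sst = -0.990230, Gamma_stt = 0.607053, Gamma_tss = 0.000000, Gamma_tst = 1.214106, Gamma_ttt = -0.744298; k4 = (1.486320, 0.277647, 0.770484, -0.944679)
  Y <- Y + (h/6)(k1 + 2k2 + 2k3 + k4): s = -0.6162, t = -0.6252, ds/dtau = 1.4882, dt/dtau = 0.2787


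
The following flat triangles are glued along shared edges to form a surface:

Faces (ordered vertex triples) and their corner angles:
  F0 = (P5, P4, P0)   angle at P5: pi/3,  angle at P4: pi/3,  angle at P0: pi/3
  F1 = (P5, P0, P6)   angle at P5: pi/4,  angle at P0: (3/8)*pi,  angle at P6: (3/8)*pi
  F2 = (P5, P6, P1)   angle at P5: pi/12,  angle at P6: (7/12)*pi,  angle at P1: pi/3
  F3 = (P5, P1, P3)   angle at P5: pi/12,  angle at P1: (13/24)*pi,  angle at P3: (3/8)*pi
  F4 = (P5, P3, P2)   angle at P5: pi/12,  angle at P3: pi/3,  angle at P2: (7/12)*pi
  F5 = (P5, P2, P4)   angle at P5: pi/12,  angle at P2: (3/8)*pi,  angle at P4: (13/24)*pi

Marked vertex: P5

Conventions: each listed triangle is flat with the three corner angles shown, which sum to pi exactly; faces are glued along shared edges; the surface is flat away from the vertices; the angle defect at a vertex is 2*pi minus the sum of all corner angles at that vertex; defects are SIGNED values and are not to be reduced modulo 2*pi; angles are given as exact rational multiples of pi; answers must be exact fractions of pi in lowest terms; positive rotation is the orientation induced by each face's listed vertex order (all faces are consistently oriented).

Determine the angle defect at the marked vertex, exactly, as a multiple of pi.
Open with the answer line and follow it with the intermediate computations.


Answer: defect(P5) = (13/12)*pi

Sum of corner angles at P5: (11/12)*pi
defect = 2*pi - (11/12)*pi


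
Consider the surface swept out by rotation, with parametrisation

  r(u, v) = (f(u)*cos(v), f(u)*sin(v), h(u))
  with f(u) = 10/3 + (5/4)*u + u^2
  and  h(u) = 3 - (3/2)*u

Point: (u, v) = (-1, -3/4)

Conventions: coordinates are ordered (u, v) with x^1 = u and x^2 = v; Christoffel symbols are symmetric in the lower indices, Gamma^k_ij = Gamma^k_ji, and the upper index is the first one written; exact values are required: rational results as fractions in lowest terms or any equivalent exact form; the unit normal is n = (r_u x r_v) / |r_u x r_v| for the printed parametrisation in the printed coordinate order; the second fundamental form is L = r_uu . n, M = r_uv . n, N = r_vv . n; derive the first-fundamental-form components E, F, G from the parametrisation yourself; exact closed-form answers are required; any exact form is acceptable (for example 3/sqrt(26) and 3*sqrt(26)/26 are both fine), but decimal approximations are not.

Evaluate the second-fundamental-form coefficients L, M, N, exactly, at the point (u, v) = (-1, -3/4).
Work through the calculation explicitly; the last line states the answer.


f = 37/12, f' = -3/4, f'' = 2, h' = -3/2, h'' = 0
E = 45/16, F = 0, G = 1369/144; answer radicand W^2 = 45/16
unnormalised second-form numerators: l = 3, m = 0, n = -37/8; L = l/sqrt(45/16), and similarly M = m/sqrt(W^2), N = n/sqrt(W^2)

Answer: L = 4*sqrt(5)/5, M = 0, N = -37*sqrt(5)/30


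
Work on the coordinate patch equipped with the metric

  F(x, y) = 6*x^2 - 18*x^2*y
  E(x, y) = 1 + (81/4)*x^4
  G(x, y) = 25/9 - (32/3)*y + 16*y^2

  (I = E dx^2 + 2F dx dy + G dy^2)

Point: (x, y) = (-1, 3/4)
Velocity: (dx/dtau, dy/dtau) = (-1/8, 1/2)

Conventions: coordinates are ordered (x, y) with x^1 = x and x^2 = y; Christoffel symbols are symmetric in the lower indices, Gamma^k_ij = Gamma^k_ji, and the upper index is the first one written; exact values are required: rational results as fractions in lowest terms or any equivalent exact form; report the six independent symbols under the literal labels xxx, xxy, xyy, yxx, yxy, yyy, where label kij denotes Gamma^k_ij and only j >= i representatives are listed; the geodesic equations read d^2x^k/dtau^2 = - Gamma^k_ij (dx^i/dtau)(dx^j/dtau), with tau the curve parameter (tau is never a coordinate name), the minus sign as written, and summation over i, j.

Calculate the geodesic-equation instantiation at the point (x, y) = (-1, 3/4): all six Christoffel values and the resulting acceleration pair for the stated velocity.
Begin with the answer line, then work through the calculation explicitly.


Answer: Gamma_xxx = -1458/865, Gamma_xxy = 0, Gamma_xyy = -648/865, Gamma_yxx = 108/173, Gamma_yxy = 0, Gamma_yyy = 48/173; accelerations (d^2x/dtau^2, d^2y/dtau^2) = (5913/27680, -219/2768)

E = 85/4, F = -15/2, G = 34/9 at the point
E_x = -81, E_y = 0, F_x = 15, F_y = -18, G_x = 0, G_y = 40/3
EG - F^2 = 865/36;  g^inv = (36/865) * [[34/9, 15/2], [15/2, 85/4]]
first-kind symbols [ij,l] = (1/2)(d_i g_jl + d_j g_il - d_l g_ij): [xx,x] = E_x/2 = -81/2, [xx,y] = F_x - E_y/2 = 15, [xy,x] = E_y/2 = 0, [xy,y] = G_x/2 = 0, [yy,x] = F_y - G_x/2 = -18, [yy,y] = G_y/2 = 20/3
Gamma^x_ij = (G*[ij,x] - F*[ij,y])/(EG - F^2), Gamma^y_ij = (E*[ij,y] - F*[ij,x])/(EG - F^2)
Gamma_xxx = -1458/865, Gamma_xxy = 0, Gamma_xyy = -648/865, Gamma_yxx = 108/173, Gamma_yxy = 0, Gamma_yyy = 48/173
d^2x/dtau^2 = -(Gamma_xxx*(-1/8)^2 + 2*Gamma_xxy*(-1/8)*(1/2) + Gamma_xyy*(1/2)^2) = 5913/27680
d^2y/dtau^2 = -(Gamma_yxx*(-1/8)^2 + 2*Gamma_yxy*(-1/8)*(1/2) + Gamma_yyy*(1/2)^2) = -219/2768


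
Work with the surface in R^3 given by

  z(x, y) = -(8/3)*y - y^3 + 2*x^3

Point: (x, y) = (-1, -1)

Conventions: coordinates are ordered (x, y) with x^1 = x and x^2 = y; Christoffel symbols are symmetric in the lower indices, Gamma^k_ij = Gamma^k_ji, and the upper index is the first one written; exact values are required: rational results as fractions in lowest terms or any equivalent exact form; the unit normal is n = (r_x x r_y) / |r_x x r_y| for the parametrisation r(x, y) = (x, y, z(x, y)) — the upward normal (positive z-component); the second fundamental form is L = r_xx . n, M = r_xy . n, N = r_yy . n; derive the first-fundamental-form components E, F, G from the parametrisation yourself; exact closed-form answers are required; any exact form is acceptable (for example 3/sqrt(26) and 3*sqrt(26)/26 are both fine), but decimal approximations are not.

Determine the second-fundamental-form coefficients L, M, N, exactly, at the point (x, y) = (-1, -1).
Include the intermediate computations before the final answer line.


z_x = 6, z_y = -17/3, z_xx = -12, z_xy = 0, z_yy = 6
E = 37, F = -34, G = 298/9; answer radicand W^2 = 622/9
unnormalised second-form numerators: l = -12, m = 0, n = 6; L = l/sqrt(622/9), and similarly M = m/sqrt(W^2), N = n/sqrt(W^2)

Answer: L = -18*sqrt(622)/311, M = 0, N = 9*sqrt(622)/311


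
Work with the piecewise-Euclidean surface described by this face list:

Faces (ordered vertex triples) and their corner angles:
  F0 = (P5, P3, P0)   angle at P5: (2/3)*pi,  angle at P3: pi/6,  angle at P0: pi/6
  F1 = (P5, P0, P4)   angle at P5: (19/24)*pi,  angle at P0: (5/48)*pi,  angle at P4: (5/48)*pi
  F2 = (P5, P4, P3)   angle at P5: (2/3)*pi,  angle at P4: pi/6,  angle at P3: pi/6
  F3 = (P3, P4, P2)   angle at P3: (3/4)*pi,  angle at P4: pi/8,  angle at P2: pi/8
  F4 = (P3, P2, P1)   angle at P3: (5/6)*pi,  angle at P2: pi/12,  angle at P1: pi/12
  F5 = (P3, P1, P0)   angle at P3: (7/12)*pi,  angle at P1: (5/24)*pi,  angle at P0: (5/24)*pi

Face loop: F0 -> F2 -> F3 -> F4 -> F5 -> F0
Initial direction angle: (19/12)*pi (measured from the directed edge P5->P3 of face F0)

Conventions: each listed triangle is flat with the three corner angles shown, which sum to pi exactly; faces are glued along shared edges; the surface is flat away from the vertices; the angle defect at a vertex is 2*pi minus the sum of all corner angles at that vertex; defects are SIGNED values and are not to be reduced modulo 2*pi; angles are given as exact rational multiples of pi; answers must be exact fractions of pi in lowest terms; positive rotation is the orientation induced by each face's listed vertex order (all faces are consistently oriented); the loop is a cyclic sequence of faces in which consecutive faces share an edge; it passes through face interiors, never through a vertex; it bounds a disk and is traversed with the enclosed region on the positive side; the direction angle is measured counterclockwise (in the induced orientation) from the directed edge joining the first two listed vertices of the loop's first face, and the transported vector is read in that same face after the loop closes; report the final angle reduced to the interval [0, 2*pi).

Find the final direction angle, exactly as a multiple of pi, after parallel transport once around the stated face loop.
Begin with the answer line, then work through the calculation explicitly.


Answer: final direction angle = (13/12)*pi

enclosed vertex P3: corner angles sum to (5/2)*pi, defect = 2*pi - (5/2)*pi = -pi/2
the rotation equals the total enclosed defect, so the final angle is initial + defects (mod 2*pi)
final angle = (19/12)*pi - pi/2 = (13/12)*pi (mod 2*pi)


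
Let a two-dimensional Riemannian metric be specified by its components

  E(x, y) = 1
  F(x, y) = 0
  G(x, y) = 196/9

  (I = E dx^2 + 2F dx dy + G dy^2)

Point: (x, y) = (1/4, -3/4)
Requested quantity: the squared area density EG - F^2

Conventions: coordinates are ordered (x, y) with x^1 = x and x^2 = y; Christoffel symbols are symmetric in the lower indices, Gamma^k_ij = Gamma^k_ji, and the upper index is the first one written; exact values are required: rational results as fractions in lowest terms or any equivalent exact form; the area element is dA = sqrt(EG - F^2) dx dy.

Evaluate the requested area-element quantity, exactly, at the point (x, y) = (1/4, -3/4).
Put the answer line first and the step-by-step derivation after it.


Answer: EG - F^2 = 196/9

E = 1, F = 0, G = 196/9; EG - F^2 = 196/9


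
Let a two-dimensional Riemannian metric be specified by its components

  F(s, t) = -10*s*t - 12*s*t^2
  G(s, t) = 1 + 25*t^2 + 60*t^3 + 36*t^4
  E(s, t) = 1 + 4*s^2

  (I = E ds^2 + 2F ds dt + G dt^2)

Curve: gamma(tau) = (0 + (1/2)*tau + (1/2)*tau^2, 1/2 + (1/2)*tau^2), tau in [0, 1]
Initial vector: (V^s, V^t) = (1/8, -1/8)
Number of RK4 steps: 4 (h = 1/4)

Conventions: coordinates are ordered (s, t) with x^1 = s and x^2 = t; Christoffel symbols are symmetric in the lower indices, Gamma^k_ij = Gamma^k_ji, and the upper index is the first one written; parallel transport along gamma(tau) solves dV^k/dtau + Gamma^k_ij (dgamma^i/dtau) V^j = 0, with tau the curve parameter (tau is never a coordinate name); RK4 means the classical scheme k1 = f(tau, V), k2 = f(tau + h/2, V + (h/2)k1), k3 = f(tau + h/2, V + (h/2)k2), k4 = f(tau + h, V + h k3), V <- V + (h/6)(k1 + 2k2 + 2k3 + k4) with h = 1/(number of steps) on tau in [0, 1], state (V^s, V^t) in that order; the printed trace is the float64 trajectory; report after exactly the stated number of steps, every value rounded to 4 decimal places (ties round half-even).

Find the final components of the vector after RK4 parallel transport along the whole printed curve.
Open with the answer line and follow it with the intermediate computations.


Answer: V^s = 0.1126, V^t = -0.0266

gamma'(tau) = (1/2 + tau, tau); f(tau, V)^k = -Gamma^k_ij(gamma(tau)) gamma'^i(tau) V^j; h = 1/4; intermediate values shown to 6 dp
curve data and Christoffel symbols at the stage parameters:
  tau = 0.000000: gamma = (0.000000, 0.500000), gamma' = (0.500000, 0.000000); Gamma_sss = 0.000000, Gamma_sst = 0.000000, Gamma_stt = 0.000000, Gamma_tss = -0.470588, Gamma_tst = 0.000000, Gamma_ttt = 2.588235
  tau = 0.125000: gamma = (0.070312, 0.507812), gamma' = (0.625000, 0.125000); Gamma_sss = 0.015874, Gamma_sst = 0.000000, Gamma_stt = -0.088051, Gamma_tss = -0.461269, Gamma_tst = 0.000000, Gamma_ttt = 2.558602
  tau = 0.250000: gamma = (0.156250, 0.531250), gamma' = (0.750000, 0.250000); Gamma_sss = 0.031224, Gamma_sst = 0.000000, Gamma_stt = -0.177586, Gamma_tss = -0.434597, Gamma_tst = 0.000000, Gamma_ttt = 2.471769
  tau = 0.375000: gamma = (0.257812, 0.570312), gamma' = (0.875000, 0.375000); Gamma_sss = 0.042376, Gamma_sst = 0.000000, Gamma_stt = -0.250946, Gamma_tss = -0.394738, Gamma_tst = 0.000000, Gamma_ttt = 2.337589
  tau = 0.500000: gamma = (0.375000, 0.625000), gamma' = (1.000000, 0.500000); Gamma_sss = 0.047665, Gamma_sst = 0.000000, Gamma_stt = -0.297905, Gamma_tss = -0.347556, Gamma_tst = 0.000000, Gamma_ttt = 2.172227
  tau = 0.625000: gamma = (0.507812, 0.695312), gamma' = (1.125000, 0.625000); Gamma_sss = 0.047568, Gamma_sst = 0.000000, Gamma_stt = -0.317370, Gamma_tss = -0.298692, Gamma_tst = 0.000000, Gamma_ttt = 1.992833
  tau = 0.750000: gamma = (0.656250, 0.781250), gamma' = (1.250000, 0.750000); Gamma_sss = 0.043748, Gamma_sst = 0.000000, Gamma_stt = -0.314439, Gamma_tss = -0.252267, Gamma_tst = 0.000000, Gamma_ttt = 1.813171
  tau = 0.875000: gamma = (0.820312, 0.882812), gamma' = (1.375000, 0.875000); Gamma_sss = 0.038011, Gamma_sst = 0.000000, Gamma_stt = -0.296367, Gamma_tss = -0.210608, Gamma_tst = 0.000000, Gamma_ttt = 1.642083
  tau = 1.000000: gamma = (1.000000, 1.000000), gamma' = (1.500000, 1.000000); Gamma_sss = 0.031746, Gamma_sst = 0.000000, Gamma_stt = -0.269841, Gamma_tss = -0.174603, Gamma_tst = 0.000000, Gamma_ttt = 1.484127
step 0: V^s = 0.1250, V^t = -0.1250
step 1: k1 = (0.000000, 0.029412), k2 = (-0.002575, 0.074839), k3 = (-0.002510, 0.072930), k4 = (-0.007653, 0.106515); V <- V + (h/6)(k1 + 2k2 + 2k3 + k4): V^s = 0.1243, V^t = -0.1070
step 2: k1 = (-0.007661, 0.106635), k2 = (-0.013389, 0.124718), k3 = (-0.013150, 0.122489), k4 = (-0.017146, 0.125023); V <- V + (h/6)(k1 + 2k2 + 2k3 + k4): V^s = 0.1210, V^t = -0.0768
step 3: k1 = (-0.017203, 0.125439), k2 = (-0.018478, 0.116029), k3 = (-0.018703, 0.117440), k4 = (-0.017542, 0.101155); V <- V + (h/6)(k1 + 2k2 + 2k3 + k4): V^s = 0.1165, V^t = -0.0479
step 4: k1 = (-0.017659, 0.101826), k2 = (-0.015085, 0.083583), k3 = (-0.015693, 0.086953), k4 = (-0.012411, 0.068261); V <- V + (h/6)(k1 + 2k2 + 2k3 + k4): V^s = 0.1126, V^t = -0.0266
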